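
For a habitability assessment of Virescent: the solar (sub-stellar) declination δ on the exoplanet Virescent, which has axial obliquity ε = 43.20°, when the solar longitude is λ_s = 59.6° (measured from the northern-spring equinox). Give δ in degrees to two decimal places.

sin δ = sin ε · sin λ_s = sin 43.20° × sin 59.6° = 0.590431.
δ = arcsin(0.590431) = +36.19°.

δ = +36.19°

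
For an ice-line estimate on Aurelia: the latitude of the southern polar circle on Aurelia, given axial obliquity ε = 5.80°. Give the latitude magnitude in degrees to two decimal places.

The polar circle is the lowest latitude that experiences at least one full rotation of continuous darkness at the northern-summer solstice; it lies at |φ| = 90° − ε = 90° − 5.80° = 84.20°.

84.20°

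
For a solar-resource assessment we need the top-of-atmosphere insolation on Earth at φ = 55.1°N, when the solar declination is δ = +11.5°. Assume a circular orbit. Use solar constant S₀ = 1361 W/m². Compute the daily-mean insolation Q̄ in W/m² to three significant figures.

Q̄ ≈ 365 W/m²

cos H₀ = −tan(+55.1°) tan(+11.500°) = -0.2916, H₀ = 1.8667 rad.
Bracket: H₀ sin φ sin δ + cos φ cos δ sin H₀ = 1.8667×0.82015×0.19937 + 0.57215×0.97992×0.95653 = 0.305230 + 0.536289 = 0.841519.
Q̄ = (S₀/π) × [bracket] = (1361/π) × 0.841519 = 364.6 W/m².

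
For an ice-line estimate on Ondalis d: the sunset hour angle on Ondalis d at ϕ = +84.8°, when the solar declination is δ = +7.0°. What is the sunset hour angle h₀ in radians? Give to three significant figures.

h₀ = 3.14 rad

Sunrise equation: cos h₀ = −tan ϕ · tan δ = -1.3492 ≤ −1, so the host star never sets (polar day) and h₀ = π.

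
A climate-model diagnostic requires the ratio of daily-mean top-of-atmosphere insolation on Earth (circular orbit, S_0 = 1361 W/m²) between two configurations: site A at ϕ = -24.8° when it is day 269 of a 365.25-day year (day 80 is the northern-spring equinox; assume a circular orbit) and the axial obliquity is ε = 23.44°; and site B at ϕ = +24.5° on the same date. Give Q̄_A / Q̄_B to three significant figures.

Q̄_A / Q̄_B ≈ 1.06

— Configuration A (ϕ=-24.8°):
Solar longitude: L_s = 360° × (269 − 80)/365.25 = 186.283°.
sin δ = sin 23.44° × sin 186.283° = -0.04354, so δ = -2.495°.
cos h₀ = −tan(-24.8°) tan(-2.495°) = -0.0201, h₀ = 1.5909 rad.
Bracket: h₀ sin ϕ sin δ + cos ϕ cos δ sin h₀ = 1.5909×-0.41945×-0.04354 + 0.90778×0.99905×0.99980 = 0.029054 + 0.906736 = 0.935790.
Q̄ = (S_0/π) × [bracket] = (1361/π) × 0.935790 = 405.40 W/m².
— Configuration B (ϕ=+24.5°):
cos h₀ = −tan(+24.5°) tan(-2.495°) = 0.0199, h₀ = 1.5509 rad.
Bracket: h₀ sin ϕ sin δ + cos ϕ cos δ sin h₀ = 1.5509×0.41469×-0.04354 + 0.90996×0.99905×0.99980 = -0.028002 + 0.908914 = 0.880912.
Q̄ = (S_0/π) × [bracket] = (1361/π) × 0.880912 = 381.63 W/m².
Ratio Q̄_A / Q̄_B = 405.40 / 381.63 = 1.062.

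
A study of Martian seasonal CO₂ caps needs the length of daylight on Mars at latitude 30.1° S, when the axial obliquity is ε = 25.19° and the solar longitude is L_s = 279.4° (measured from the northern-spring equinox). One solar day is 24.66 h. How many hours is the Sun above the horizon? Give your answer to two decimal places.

Solar declination: sin δ = sin ε · sin L_s = sin 25.19° × sin 279.4° = -0.41991, so δ = -24.829°.
cos h₀ = −tan ϕ · tan δ = −tan(-30.1°) × tan(-24.829°) = -0.2682, so h₀ = 1.8423 rad = 105.56°.
Daylight = 2h₀/(2π) × 24.66 h = (1.8423/π) × 24.66 = 14.46 h.

14.46 h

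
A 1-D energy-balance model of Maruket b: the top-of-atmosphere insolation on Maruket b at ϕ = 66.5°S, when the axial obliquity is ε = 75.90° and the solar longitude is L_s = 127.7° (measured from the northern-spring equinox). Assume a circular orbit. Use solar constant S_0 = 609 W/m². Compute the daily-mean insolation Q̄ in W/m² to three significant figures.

Q̄ ≈ 0.00 W/m²

Solar declination: sin δ = sin ε · sin L_s = sin 75.90° × sin 127.7° = 0.76739, so δ = +50.120°.
cos h₀ = −tan(-66.5°) tan(+50.120°) = 2.7525 ≥ 1 ⇒ polar night, h₀ = 0 and Q̄ = 0.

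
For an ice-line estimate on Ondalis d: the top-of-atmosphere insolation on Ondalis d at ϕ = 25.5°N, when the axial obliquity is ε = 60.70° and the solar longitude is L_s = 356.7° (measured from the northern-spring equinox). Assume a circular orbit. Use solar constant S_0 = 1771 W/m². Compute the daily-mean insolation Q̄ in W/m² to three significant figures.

Q̄ ≈ 489 W/m²

Solar declination: sin δ = sin ε · sin L_s = sin 60.70° × sin 356.7° = -0.05020, so δ = -2.877°.
cos h₀ = −tan(+25.5°) tan(-2.877°) = 0.0240, h₀ = 1.5468 rad.
Bracket: h₀ sin ϕ sin δ + cos ϕ cos δ sin h₀ = 1.5468×0.43051×-0.05020 + 0.90259×0.99874×0.99971 = -0.033429 + 0.901191 = 0.867762.
Q̄ = (S_0/π) × [bracket] = (1771/π) × 0.867762 = 489.2 W/m².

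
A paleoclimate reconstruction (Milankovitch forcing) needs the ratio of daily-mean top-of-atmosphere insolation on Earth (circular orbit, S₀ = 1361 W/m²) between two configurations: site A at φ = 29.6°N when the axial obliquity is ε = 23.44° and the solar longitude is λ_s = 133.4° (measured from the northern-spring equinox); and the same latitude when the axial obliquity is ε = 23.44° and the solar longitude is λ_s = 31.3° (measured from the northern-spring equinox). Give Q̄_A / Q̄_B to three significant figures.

Q̄_A / Q̄_B ≈ 1.05

— Configuration A (φ=+29.6°):
Solar declination: sin δ = sin ε · sin λ_s = sin 23.44° × sin 133.4° = 0.28902, so δ = +16.799°.
cos H₀ = −tan(+29.6°) tan(+16.799°) = -0.1715, H₀ = 1.7432 rad.
Bracket: H₀ sin φ sin δ + cos φ cos δ sin H₀ = 1.7432×0.49394×0.28902 + 0.86949×0.95732×0.98518 = 0.248857 + 0.820044 = 1.068901.
Q̄ = (S₀/π) × [bracket] = (1361/π) × 1.068901 = 463.07 W/m².
— Configuration B (φ=+29.6°):
Solar declination: sin δ = sin ε · sin λ_s = sin 23.44° × sin 31.3° = 0.20666, so δ = +11.927°.
cos H₀ = −tan(+29.6°) tan(+11.927°) = -0.1200, H₀ = 1.6911 rad.
Bracket: H₀ sin φ sin δ + cos φ cos δ sin H₀ = 1.6911×0.49394×0.20666 + 0.86949×0.97841×0.99278 = 0.172623 + 0.844576 = 1.017199.
Q̄ = (S₀/π) × [bracket] = (1361/π) × 1.017199 = 440.67 W/m².
Ratio Q̄_A / Q̄_B = 463.07 / 440.67 = 1.051.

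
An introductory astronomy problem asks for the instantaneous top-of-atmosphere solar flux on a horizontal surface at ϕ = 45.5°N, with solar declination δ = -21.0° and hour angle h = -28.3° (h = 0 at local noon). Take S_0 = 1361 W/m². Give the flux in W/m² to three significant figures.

436 W/m²

cos θ_z = sin ϕ sin δ + cos ϕ cos δ cos h = -0.255606 + 0.576145 = 0.320539.
Flux = S_0 · cos θ_z = 1361 × 0.320539 = 436.3 W/m².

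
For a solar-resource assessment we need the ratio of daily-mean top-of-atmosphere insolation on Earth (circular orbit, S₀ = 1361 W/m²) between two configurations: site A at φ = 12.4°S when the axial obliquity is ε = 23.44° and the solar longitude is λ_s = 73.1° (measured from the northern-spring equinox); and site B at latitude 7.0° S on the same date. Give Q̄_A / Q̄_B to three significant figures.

— Configuration A (φ=-12.4°):
Solar declination: sin δ = sin ε · sin λ_s = sin 23.44° × sin 73.1° = 0.38061, so δ = +22.371°.
cos H₀ = −tan(-12.4°) tan(+22.371°) = 0.0905, H₀ = 1.4802 rad.
Bracket: H₀ sin φ sin δ + cos φ cos δ sin H₀ = 1.4802×-0.21474×0.38061 + 0.97667×0.92474×0.99590 = -0.120980 + 0.899463 = 0.778483.
Q̄ = (S₀/π) × [bracket] = (1361/π) × 0.778483 = 337.25 W/m².
— Configuration B (φ=-7.0°):
cos H₀ = −tan(-7.0°) tan(+22.371°) = 0.0505, H₀ = 1.5202 rad.
Bracket: H₀ sin φ sin δ + cos φ cos δ sin H₀ = 1.5202×-0.12187×0.38061 + 0.99255×0.92474×0.99872 = -0.070514 + 0.916676 = 0.846162.
Q̄ = (S₀/π) × [bracket] = (1361/π) × 0.846162 = 366.57 W/m².
Ratio Q̄_A / Q̄_B = 337.25 / 366.57 = 0.9200.

Q̄_A / Q̄_B ≈ 0.920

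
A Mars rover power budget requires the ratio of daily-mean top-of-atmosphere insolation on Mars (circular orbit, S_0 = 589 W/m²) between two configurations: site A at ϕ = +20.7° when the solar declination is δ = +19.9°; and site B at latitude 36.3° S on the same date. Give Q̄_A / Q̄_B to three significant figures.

— Configuration A (ϕ=+20.7°):
cos h₀ = −tan(+20.7°) tan(+19.900°) = -0.1368, h₀ = 1.7080 rad.
Bracket: h₀ sin ϕ sin δ + cos ϕ cos δ sin h₀ = 1.7080×0.35347×0.34038 + 0.93544×0.94029×0.99060 = 0.205497 + 0.871317 = 1.076814.
Q̄ = (S_0/π) × [bracket] = (589/π) × 1.076814 = 201.89 W/m².
— Configuration B (ϕ=-36.3°):
cos h₀ = −tan(-36.3°) tan(+19.900°) = 0.2659, h₀ = 1.3016 rad.
Bracket: h₀ sin ϕ sin δ + cos ϕ cos δ sin h₀ = 1.3016×-0.59201×0.34038 + 0.80593×0.94029×0.96400 = -0.262283 + 0.730527 = 0.468244.
Q̄ = (S_0/π) × [bracket] = (589/π) × 0.468244 = 87.789 W/m².
Ratio Q̄_A / Q̄_B = 201.89 / 87.789 = 2.300.

Q̄_A / Q̄_B ≈ 2.30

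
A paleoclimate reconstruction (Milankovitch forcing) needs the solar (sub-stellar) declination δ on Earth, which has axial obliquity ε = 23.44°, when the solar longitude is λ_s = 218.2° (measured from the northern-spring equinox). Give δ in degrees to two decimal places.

δ = -14.24°

sin δ = sin ε · sin λ_s = sin 23.44° × sin 218.2° = -0.245996.
δ = arcsin(-0.245996) = -14.24°.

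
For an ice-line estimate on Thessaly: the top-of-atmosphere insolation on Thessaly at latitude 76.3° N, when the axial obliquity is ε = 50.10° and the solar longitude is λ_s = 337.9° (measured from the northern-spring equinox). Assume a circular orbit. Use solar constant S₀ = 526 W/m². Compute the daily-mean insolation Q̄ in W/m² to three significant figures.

Solar declination: sin δ = sin ε · sin λ_s = sin 50.10° × sin 337.9° = -0.28863, so δ = -16.776°.
cos H₀ = −tan(+76.3°) tan(-16.776°) = 1.2366 ≥ 1 ⇒ polar night, H₀ = 0 and Q̄ = 0.

Q̄ ≈ 0.00 W/m²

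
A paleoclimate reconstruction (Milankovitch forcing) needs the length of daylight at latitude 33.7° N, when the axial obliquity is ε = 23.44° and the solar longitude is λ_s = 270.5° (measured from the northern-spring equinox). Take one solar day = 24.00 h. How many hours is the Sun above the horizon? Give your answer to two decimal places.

Solar declination: sin δ = sin ε · sin λ_s = sin 23.44° × sin 270.5° = -0.39777, so δ = -23.439°.
cos H₀ = −tan φ · tan δ = −tan(+33.7°) × tan(-23.439°) = 0.2891, so H₀ = 1.2775 rad = 73.19°.
Daylight = 2H₀/(2π) × 24.00 h = (1.2775/π) × 24.00 = 9.76 h.

9.76 h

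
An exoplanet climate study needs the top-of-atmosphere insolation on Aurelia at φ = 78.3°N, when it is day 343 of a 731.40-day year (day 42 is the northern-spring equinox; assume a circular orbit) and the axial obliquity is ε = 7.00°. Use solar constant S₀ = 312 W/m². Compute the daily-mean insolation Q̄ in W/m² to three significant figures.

Q̄ ≈ 30.9 W/m²

Solar longitude: λ_s = 360° × (343 − 42)/731.40 = 148.154°.
sin δ = sin 7.00° × sin 148.154° = 0.06430, so δ = +3.687°.
cos H₀ = −tan(+78.3°) tan(+3.687°) = -0.3111, H₀ = 1.8872 rad.
Bracket: H₀ sin φ sin δ + cos φ cos δ sin H₀ = 1.8872×0.97922×0.06430 + 0.20279×0.99793×0.95036 = 0.118825 + 0.192325 = 0.311150.
Q̄ = (S₀/π) × [bracket] = (312/π) × 0.311150 = 30.90 W/m².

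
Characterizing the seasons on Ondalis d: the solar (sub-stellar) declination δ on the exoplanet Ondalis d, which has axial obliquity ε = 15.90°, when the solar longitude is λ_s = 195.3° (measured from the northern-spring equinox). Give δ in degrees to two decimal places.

δ = -4.15°

sin δ = sin ε · sin λ_s = sin 15.90° × sin 195.3° = -0.072290.
δ = arcsin(-0.072290) = -4.15°.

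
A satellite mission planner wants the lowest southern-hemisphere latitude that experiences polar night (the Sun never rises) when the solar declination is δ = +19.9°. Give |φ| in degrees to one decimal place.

|φ| = 70.1°

Polar night requires cos H₀ = −tan φ tan δ ≥ 1, i.e. tan φ tan δ ≤ −1.
The boundary is |tan φ| · |tan δ| = 1, so |φ| = 90° − |δ| = 90° − 19.9° = 70.1° in the southern hemisphere.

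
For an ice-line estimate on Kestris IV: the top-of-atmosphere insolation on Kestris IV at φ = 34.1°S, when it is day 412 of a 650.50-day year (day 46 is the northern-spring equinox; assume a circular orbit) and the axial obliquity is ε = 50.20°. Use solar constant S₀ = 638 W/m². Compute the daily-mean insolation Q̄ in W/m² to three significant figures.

Solar longitude: λ_s = 360° × (412 − 46)/650.50 = 202.552°.
sin δ = sin 50.20° × sin 202.552° = -0.29465, so δ = -17.137°.
cos H₀ = −tan(-34.1°) tan(-17.137°) = -0.2088, H₀ = 1.7811 rad.
Bracket: H₀ sin φ sin δ + cos φ cos δ sin H₀ = 1.7811×-0.56064×-0.29465 + 0.82806×0.95560×0.97797 = 0.294224 + 0.773862 = 1.068086.
Q̄ = (S₀/π) × [bracket] = (638/π) × 1.068086 = 216.9 W/m².

Q̄ ≈ 217 W/m²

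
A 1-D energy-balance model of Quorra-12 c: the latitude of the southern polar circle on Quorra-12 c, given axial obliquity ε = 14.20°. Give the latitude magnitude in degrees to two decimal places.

75.80°

The polar circle is the lowest latitude that experiences at least one full rotation of continuous darkness at the northern-summer solstice; it lies at |φ| = 90° − ε = 90° − 14.20° = 75.80°.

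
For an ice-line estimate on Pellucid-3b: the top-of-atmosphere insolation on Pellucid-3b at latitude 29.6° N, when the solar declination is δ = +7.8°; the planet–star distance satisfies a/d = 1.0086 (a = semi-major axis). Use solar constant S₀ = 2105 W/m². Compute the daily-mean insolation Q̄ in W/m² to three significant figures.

cos H₀ = −tan(+29.6°) tan(+7.800°) = -0.0778, H₀ = 1.6487 rad.
Bracket: H₀ sin φ sin δ + cos φ cos δ sin H₀ = 1.6487×0.49394×0.13572 + 0.86949×0.99075×0.99697 = 0.110525 + 0.858837 = 0.969362.
Inverse-square distance factor (a/d)² = 1.0086² = 1.017274.
Q̄ = (S₀/π) × 1.017274 × [bracket] = (2105/π) × 1.017274 × 0.969362 = 660.7 W/m².

Q̄ ≈ 661 W/m²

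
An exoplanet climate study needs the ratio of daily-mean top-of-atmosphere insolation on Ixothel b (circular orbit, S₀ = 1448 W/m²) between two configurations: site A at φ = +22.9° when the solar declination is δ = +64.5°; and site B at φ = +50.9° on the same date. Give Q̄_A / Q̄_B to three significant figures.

Q̄_A / Q̄_B ≈ 0.508

— Configuration A (φ=+22.9°):
cos H₀ = −tan(+22.9°) tan(+64.500°) = -0.8856, H₀ = 2.6586 rad.
Bracket: H₀ sin φ sin δ + cos φ cos δ sin H₀ = 2.6586×0.38912×0.90259 + 0.92119×0.43051×0.46442 = 0.933742 + 0.184180 = 1.117922.
Q̄ = (S₀/π) × [bracket] = (1448/π) × 1.117922 = 515.26 W/m².
— Configuration B (φ=+50.9°):
cos H₀ = −tan(+50.9°) tan(+64.500°) = -2.5798 ≤ −1 ⇒ polar day, H₀ = π.
Bracket: H₀ sin φ sin δ + cos φ cos δ sin H₀ = 3.1416×0.77605×0.90259 + 0.63068×0.43051×0.00000 = 2.200549 + 0.000000 = 2.200549.
Q̄ = (S₀/π) × [bracket] = (1448/π) × 2.200549 = 1014.3 W/m².
Ratio Q̄_A / Q̄_B = 515.26 / 1014.3 = 0.5080.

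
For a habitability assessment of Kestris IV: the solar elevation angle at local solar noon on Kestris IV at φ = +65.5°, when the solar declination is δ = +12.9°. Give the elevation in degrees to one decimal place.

37.4°

At local noon the hour angle is zero, so the zenith angle equals |φ − δ| = |+65.5° − (+12.900°)| = 52.600°.
Elevation = 90° − 52.600° = 37.4°.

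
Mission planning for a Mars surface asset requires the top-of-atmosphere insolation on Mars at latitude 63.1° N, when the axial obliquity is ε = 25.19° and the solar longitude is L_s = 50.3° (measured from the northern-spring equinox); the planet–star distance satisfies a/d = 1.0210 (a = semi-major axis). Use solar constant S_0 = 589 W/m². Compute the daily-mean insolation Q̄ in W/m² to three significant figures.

Solar declination: sin δ = sin ε · sin L_s = sin 25.19° × sin 50.3° = 0.32747, so δ = +19.115°.
cos h₀ = −tan(+63.1°) tan(+19.115°) = -0.6832, h₀ = 2.3229 rad.
Bracket: h₀ sin ϕ sin δ + cos ϕ cos δ sin h₀ = 2.3229×0.89180×0.32747 + 0.45243×0.94486×0.73028 = 0.678374 + 0.312182 = 0.990556.
Inverse-square distance factor (a/d)² = 1.0210² = 1.042441.
Q̄ = (S_0/π) × 1.042441 × [bracket] = (589/π) × 1.042441 × 0.990556 = 193.6 W/m².

Q̄ ≈ 194 W/m²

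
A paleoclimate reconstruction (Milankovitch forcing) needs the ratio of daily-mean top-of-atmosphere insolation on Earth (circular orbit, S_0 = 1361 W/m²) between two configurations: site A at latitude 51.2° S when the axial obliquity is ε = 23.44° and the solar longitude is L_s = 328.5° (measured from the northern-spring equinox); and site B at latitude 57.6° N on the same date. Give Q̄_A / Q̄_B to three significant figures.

— Configuration A (ϕ=-51.2°):
Solar declination: sin δ = sin ε · sin L_s = sin 23.44° × sin 328.5° = -0.20784, so δ = -11.996°.
cos h₀ = −tan(-51.2°) tan(-11.996°) = -0.2643, h₀ = 1.8383 rad.
Bracket: h₀ sin ϕ sin δ + cos ϕ cos δ sin h₀ = 1.8383×-0.77934×-0.20784 + 0.62660×0.97816×0.96445 = 0.297764 + 0.591126 = 0.888890.
Q̄ = (S_0/π) × [bracket] = (1361/π) × 0.888890 = 385.08 W/m².
— Configuration B (ϕ=+57.6°):
cos h₀ = −tan(+57.6°) tan(-11.996°) = 0.3348, h₀ = 1.2294 rad.
Bracket: h₀ sin ϕ sin δ + cos ϕ cos δ sin h₀ = 1.2294×0.84433×-0.20784 + 0.53583×0.97816×0.94228 = -0.215742 + 0.493875 = 0.278133.
Q̄ = (S_0/π) × [bracket] = (1361/π) × 0.278133 = 120.49 W/m².
Ratio Q̄_A / Q̄_B = 385.08 / 120.49 = 3.196.

Q̄_A / Q̄_B ≈ 3.20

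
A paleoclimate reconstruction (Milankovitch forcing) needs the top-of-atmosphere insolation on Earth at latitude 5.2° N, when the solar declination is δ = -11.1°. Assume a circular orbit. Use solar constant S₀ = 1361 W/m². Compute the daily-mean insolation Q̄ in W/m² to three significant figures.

cos H₀ = −tan(+5.2°) tan(-11.100°) = 0.0179, H₀ = 1.5529 rad.
Bracket: H₀ sin φ sin δ + cos φ cos δ sin H₀ = 1.5529×0.09063×-0.19252 + 0.99588×0.98129×0.99984 = -0.027095 + 0.977091 = 0.949996.
Q̄ = (S₀/π) × [bracket] = (1361/π) × 0.949996 = 411.6 W/m².

Q̄ ≈ 412 W/m²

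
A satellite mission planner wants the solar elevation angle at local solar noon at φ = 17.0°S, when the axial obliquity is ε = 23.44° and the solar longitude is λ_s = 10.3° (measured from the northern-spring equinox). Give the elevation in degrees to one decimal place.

68.9°

Solar declination: sin δ = sin ε · sin λ_s = sin 23.44° × sin 10.3° = 0.07113, so δ = +4.079°.
At local noon the hour angle is zero, so the zenith angle equals |φ − δ| = |-17.0° − (+4.079°)| = 21.079°.
Elevation = 90° − 21.079° = 68.9°.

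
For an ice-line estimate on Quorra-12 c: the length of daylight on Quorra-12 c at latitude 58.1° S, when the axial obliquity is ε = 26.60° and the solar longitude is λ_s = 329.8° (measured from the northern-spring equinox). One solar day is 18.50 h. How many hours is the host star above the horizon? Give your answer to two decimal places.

Solar declination: sin δ = sin ε · sin λ_s = sin 26.60° × sin 329.8° = -0.22523, so δ = -13.017°.
cos H₀ = −tan φ · tan δ = −tan(-58.1°) × tan(-13.017°) = -0.3714, so H₀ = 1.9513 rad = 111.80°.
Daylight = 2H₀/(2π) × 18.50 h = (1.9513/π) × 18.50 = 11.49 h.

11.49 h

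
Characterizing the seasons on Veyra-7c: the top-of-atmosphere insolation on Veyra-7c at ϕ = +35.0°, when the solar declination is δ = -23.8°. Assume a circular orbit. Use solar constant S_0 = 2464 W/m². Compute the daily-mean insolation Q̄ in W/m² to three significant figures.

Q̄ ≈ 331 W/m²

cos h₀ = −tan(+35.0°) tan(-23.800°) = 0.3088, h₀ = 1.2568 rad.
Bracket: h₀ sin ϕ sin δ + cos ϕ cos δ sin h₀ = 1.2568×0.57358×-0.40355 + 0.81915×0.91496×0.95112 = -0.290909 + 0.712854 = 0.421945.
Q̄ = (S_0/π) × [bracket] = (2464/π) × 0.421945 = 330.9 W/m².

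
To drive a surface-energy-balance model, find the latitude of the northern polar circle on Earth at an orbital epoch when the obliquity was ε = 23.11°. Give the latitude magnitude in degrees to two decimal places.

The polar circle is the lowest latitude that experiences at least one full rotation of continuous daylight at the northern-summer solstice; it lies at |ϕ| = 90° − ε = 90° − 23.11° = 66.89°.

66.89°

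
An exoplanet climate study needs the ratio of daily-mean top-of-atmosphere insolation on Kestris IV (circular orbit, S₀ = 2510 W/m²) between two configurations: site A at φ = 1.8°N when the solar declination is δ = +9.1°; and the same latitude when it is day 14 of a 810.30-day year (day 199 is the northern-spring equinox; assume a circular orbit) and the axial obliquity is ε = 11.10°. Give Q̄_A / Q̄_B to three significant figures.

— Configuration A (φ=+1.8°):
cos H₀ = −tan(+1.8°) tan(+9.100°) = -0.0050, H₀ = 1.5758 rad.
Bracket: H₀ sin φ sin δ + cos φ cos δ sin H₀ = 1.5758×0.03141×0.15816 + 0.99951×0.98741×0.99999 = 0.007828 + 0.986916 = 0.994744.
Q̄ = (S₀/π) × [bracket] = (2510/π) × 0.994744 = 794.76 W/m².
— Configuration B (φ=+1.8°):
Solar longitude: λ_s = 360° × (14 − 199)/810.30 = -82.192°, i.e. -82.192° + 360° = 277.808°.
sin δ = sin 11.10° × sin 277.808° = -0.19074, so δ = -10.996°.
cos H₀ = −tan(+1.8°) tan(-10.996°) = 0.0061, H₀ = 1.5647 rad.
Bracket: H₀ sin φ sin δ + cos φ cos δ sin H₀ = 1.5647×0.03141×-0.19074 + 0.99951×0.98164×0.99998 = -0.009374 + 0.981139 = 0.971765.
Q̄ = (S₀/π) × [bracket] = (2510/π) × 0.971765 = 776.40 W/m².
Ratio Q̄_A / Q̄_B = 794.76 / 776.40 = 1.024.

Q̄_A / Q̄_B ≈ 1.02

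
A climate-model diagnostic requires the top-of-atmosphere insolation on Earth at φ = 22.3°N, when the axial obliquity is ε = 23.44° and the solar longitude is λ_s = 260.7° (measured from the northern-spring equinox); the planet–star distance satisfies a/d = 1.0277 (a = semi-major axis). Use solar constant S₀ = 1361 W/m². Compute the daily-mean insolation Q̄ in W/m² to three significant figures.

Solar declination: sin δ = sin ε · sin λ_s = sin 23.44° × sin 260.7° = -0.39256, so δ = -23.114°.
cos H₀ = −tan(+22.3°) tan(-23.114°) = 0.1751, H₀ = 1.3948 rad.
Bracket: H₀ sin φ sin δ + cos φ cos δ sin H₀ = 1.3948×0.37946×-0.39256 + 0.92521×0.91973×0.98456 = -0.207771 + 0.837805 = 0.630034.
Inverse-square distance factor (a/d)² = 1.0277² = 1.056167.
Q̄ = (S₀/π) × 1.056167 × [bracket] = (1361/π) × 1.056167 × 0.630034 = 288.3 W/m².

Q̄ ≈ 288 W/m²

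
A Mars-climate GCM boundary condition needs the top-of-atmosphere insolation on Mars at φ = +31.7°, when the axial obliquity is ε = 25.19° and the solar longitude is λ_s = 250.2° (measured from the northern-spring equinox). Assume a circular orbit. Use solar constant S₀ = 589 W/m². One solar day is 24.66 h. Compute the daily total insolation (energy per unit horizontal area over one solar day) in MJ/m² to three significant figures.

Solar declination: sin δ = sin ε · sin λ_s = sin 25.19° × sin 250.2° = -0.40046, so δ = -23.607°.
cos H₀ = −tan(+31.7°) tan(-23.607°) = 0.2699, H₀ = 1.2975 rad.
Bracket: H₀ sin φ sin δ + cos φ cos δ sin H₀ = 1.2975×0.52547×-0.40046 + 0.85081×0.91631×0.96288 = -0.273033 + 0.750667 = 0.477634.
Q̄ = (S₀/π) × [bracket] = (589/π) × 0.477634 = 89.549 W/m².
Daily total = Q̄ × 24.66 h × 3600 s/h = 89.549 × 24.66 × 3600 / 10⁶ = 7.950 MJ/m².

7.95 MJ/m²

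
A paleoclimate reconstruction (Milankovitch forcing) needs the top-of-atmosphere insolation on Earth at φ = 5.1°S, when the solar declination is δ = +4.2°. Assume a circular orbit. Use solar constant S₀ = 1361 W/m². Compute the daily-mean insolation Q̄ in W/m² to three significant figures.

Q̄ ≈ 426 W/m²

cos H₀ = −tan(-5.1°) tan(+4.200°) = 0.0066, H₀ = 1.5642 rad.
Bracket: H₀ sin φ sin δ + cos φ cos δ sin H₀ = 1.5642×-0.08889×0.07324 + 0.99604×0.99731×0.99998 = -0.010183 + 0.993341 = 0.983158.
Q̄ = (S₀/π) × [bracket] = (1361/π) × 0.983158 = 425.9 W/m².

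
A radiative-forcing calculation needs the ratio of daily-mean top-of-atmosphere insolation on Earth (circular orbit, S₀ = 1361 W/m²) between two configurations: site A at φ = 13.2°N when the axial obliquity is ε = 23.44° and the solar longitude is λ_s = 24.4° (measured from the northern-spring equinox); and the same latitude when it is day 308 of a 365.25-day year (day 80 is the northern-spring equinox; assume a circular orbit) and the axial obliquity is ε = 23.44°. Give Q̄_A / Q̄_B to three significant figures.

— Configuration A (φ=+13.2°):
Solar declination: sin δ = sin ε · sin λ_s = sin 23.44° × sin 24.4° = 0.16433, so δ = +9.458°.
cos H₀ = −tan(+13.2°) tan(+9.458°) = -0.0391, H₀ = 1.6099 rad.
Bracket: H₀ sin φ sin δ + cos φ cos δ sin H₀ = 1.6099×0.22835×0.16433 + 0.97358×0.98641×0.99924 = 0.060411 + 0.959619 = 1.020030.
Q̄ = (S₀/π) × [bracket] = (1361/π) × 1.020030 = 441.90 W/m².
— Configuration B (φ=+13.2°):
Solar longitude: λ_s = 360° × (308 − 80)/365.25 = 224.723°.
sin δ = sin 23.44° × sin 224.723° = -0.27991, so δ = -16.255°.
cos H₀ = −tan(+13.2°) tan(-16.255°) = 0.0684, H₀ = 1.5024 rad.
Bracket: H₀ sin φ sin δ + cos φ cos δ sin H₀ = 1.5024×0.22835×-0.27991 + 0.97358×0.96002×0.99766 = -0.096030 + 0.932469 = 0.836439.
Q̄ = (S₀/π) × [bracket] = (1361/π) × 0.836439 = 362.36 W/m².
Ratio Q̄_A / Q̄_B = 441.90 / 362.36 = 1.220.

Q̄_A / Q̄_B ≈ 1.22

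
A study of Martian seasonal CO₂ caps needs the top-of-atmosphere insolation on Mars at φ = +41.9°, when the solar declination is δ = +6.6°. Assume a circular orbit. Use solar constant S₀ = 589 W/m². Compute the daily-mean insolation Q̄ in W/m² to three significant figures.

cos H₀ = −tan(+41.9°) tan(+6.600°) = -0.1038, H₀ = 1.6748 rad.
Bracket: H₀ sin φ sin δ + cos φ cos δ sin H₀ = 1.6748×0.66783×0.11494 + 0.74431×0.99337×0.99460 = 0.128558 + 0.735383 = 0.863941.
Q̄ = (S₀/π) × [bracket] = (589/π) × 0.863941 = 162.0 W/m².

Q̄ ≈ 162 W/m²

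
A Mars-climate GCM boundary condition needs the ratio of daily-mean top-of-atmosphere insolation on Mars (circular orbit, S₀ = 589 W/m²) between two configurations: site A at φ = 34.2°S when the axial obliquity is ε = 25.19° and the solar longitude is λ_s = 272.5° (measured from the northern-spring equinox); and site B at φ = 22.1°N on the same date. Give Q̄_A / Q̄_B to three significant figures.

— Configuration A (φ=-34.2°):
Solar declination: sin δ = sin ε · sin λ_s = sin 25.19° × sin 272.5° = -0.42522, so δ = -25.164°.
cos H₀ = −tan(-34.2°) tan(-25.164°) = -0.3193, H₀ = 1.8958 rad.
Bracket: H₀ sin φ sin δ + cos φ cos δ sin H₀ = 1.8958×-0.56208×-0.42522 + 0.82708×0.90509×0.94766 = 0.453111 + 0.709401 = 1.162512.
Q̄ = (S₀/π) × [bracket] = (589/π) × 1.162512 = 217.95 W/m².
— Configuration B (φ=+22.1°):
cos H₀ = −tan(+22.1°) tan(-25.164°) = 0.1908, H₀ = 1.3789 rad.
Bracket: H₀ sin φ sin δ + cos φ cos δ sin H₀ = 1.3789×0.37622×-0.42522 + 0.92653×0.90509×0.98164 = -0.220591 + 0.823196 = 0.602605.
Q̄ = (S₀/π) × [bracket] = (589/π) × 0.602605 = 112.98 W/m².
Ratio Q̄_A / Q̄_B = 217.95 / 112.98 = 1.929.

Q̄_A / Q̄_B ≈ 1.93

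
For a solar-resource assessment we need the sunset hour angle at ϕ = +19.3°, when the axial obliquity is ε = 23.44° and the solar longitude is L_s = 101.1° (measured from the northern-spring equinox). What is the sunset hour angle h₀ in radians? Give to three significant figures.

Solar declination: sin δ = sin ε · sin L_s = sin 23.44° × sin 101.1° = 0.39035, so δ = +22.976°.
cos h₀ = −tan ϕ · tan δ = −tan(+19.3°) × tan(+22.976°) = -0.1485, so h₀ = 1.7198 rad = 98.54°.

h₀ = 1.72 rad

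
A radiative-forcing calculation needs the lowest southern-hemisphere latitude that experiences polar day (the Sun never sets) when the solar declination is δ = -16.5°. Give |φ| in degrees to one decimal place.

|φ| = 73.5°

Polar day requires cos H₀ = −tan φ tan δ ≤ −1, i.e. tan φ tan δ ≥ 1.
The boundary is |tan φ| · |tan δ| = 1, so |φ| = 90° − |δ| = 90° − 16.5° = 73.5° in the southern hemisphere.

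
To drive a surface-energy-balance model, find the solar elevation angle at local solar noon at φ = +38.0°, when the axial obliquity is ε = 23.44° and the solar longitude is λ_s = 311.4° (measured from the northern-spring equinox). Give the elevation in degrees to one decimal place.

Solar declination: sin δ = sin ε · sin λ_s = sin 23.44° × sin 311.4° = -0.29839, so δ = -17.361°.
At local noon the hour angle is zero, so the zenith angle equals |φ − δ| = |+38.0° − (-17.361°)| = 55.361°.
Elevation = 90° − 55.361° = 34.6°.

34.6°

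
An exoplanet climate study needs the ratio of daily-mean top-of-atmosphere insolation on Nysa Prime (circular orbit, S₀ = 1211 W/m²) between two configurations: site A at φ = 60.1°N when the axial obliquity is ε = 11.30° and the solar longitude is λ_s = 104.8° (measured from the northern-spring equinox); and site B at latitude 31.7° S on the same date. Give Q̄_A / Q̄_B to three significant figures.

Q̄_A / Q̄_B ≈ 1.13

— Configuration A (φ=+60.1°):
Solar declination: sin δ = sin ε · sin λ_s = sin 11.30° × sin 104.8° = 0.18945, so δ = +10.920°.
cos H₀ = −tan(+60.1°) tan(+10.920°) = -0.3355, H₀ = 1.9130 rad.
Bracket: H₀ sin φ sin δ + cos φ cos δ sin H₀ = 1.9130×0.86690×0.18945 + 0.49849×0.98189×0.94203 = 0.314180 + 0.461088 = 0.775268.
Q̄ = (S₀/π) × [bracket] = (1211/π) × 0.775268 = 298.85 W/m².
— Configuration B (φ=-31.7°):
cos H₀ = −tan(-31.7°) tan(+10.920°) = 0.1192, H₀ = 1.4514 rad.
Bracket: H₀ sin φ sin δ + cos φ cos δ sin H₀ = 1.4514×-0.52547×0.18945 + 0.85081×0.98189×0.99287 = -0.144487 + 0.829445 = 0.684958.
Q̄ = (S₀/π) × [bracket] = (1211/π) × 0.684958 = 264.03 W/m².
Ratio Q̄_A / Q̄_B = 298.85 / 264.03 = 1.132.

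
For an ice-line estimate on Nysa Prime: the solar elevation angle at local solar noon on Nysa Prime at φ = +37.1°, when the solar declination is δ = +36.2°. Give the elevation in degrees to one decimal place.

At local noon the hour angle is zero, so the zenith angle equals |φ − δ| = |+37.1° − (+36.200°)| = 0.900°.
Elevation = 90° − 0.900° = 89.1°.

89.1°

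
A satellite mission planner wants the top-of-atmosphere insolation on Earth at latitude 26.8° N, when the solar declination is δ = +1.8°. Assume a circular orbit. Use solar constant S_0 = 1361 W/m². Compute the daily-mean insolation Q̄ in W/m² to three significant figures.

cos h₀ = −tan(+26.8°) tan(+1.800°) = -0.0159, h₀ = 1.5867 rad.
Bracket: h₀ sin ϕ sin δ + cos ϕ cos δ sin h₀ = 1.5867×0.45088×0.03141 + 0.89259×0.99951×0.99987 = 0.022471 + 0.892037 = 0.914508.
Q̄ = (S_0/π) × [bracket] = (1361/π) × 0.914508 = 396.2 W/m².

Q̄ ≈ 396 W/m²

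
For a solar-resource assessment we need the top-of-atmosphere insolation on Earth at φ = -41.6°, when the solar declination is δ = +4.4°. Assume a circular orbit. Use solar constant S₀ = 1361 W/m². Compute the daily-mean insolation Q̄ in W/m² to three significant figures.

cos H₀ = −tan(-41.6°) tan(+4.400°) = 0.0683, H₀ = 1.5024 rad.
Bracket: H₀ sin φ sin δ + cos φ cos δ sin H₀ = 1.5024×-0.66393×0.07672 + 0.74780×0.99705×0.99766 = -0.076527 + 0.743849 = 0.667322.
Q̄ = (S₀/π) × [bracket] = (1361/π) × 0.667322 = 289.1 W/m².

Q̄ ≈ 289 W/m²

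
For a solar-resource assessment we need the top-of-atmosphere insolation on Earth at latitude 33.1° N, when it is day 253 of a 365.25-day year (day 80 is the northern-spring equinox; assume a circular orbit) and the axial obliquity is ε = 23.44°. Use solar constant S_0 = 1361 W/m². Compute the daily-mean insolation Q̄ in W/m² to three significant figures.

Solar longitude: L_s = 360° × (253 − 80)/365.25 = 170.513°.
sin δ = sin 23.44° × sin 170.513° = 0.06556, so δ = +3.759°.
cos h₀ = −tan(+33.1°) tan(+3.759°) = -0.0428, h₀ = 1.6136 rad.
Bracket: h₀ sin ϕ sin δ + cos ϕ cos δ sin h₀ = 1.6136×0.54610×0.06556 + 0.83772×0.99785×0.99908 = 0.057771 + 0.835150 = 0.892921.
Q̄ = (S_0/π) × [bracket] = (1361/π) × 0.892921 = 386.8 W/m².

Q̄ ≈ 387 W/m²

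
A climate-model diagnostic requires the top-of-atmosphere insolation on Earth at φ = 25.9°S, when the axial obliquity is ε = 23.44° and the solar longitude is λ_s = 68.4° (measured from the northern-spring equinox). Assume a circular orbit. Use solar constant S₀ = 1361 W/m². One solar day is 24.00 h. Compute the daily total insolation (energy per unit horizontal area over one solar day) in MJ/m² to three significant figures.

22.4 MJ/m²

Solar declination: sin δ = sin ε · sin λ_s = sin 23.44° × sin 68.4° = 0.36985, so δ = +21.707°.
cos H₀ = −tan(-25.9°) tan(+21.707°) = 0.1933, H₀ = 1.3763 rad.
Bracket: H₀ sin φ sin δ + cos φ cos δ sin H₀ = 1.3763×-0.43680×0.36985 + 0.89956×0.92909×0.98114 = -0.222342 + 0.820010 = 0.597668.
Q̄ = (S₀/π) × [bracket] = (1361/π) × 0.597668 = 258.92 W/m².
Daily total = Q̄ × 24.00 h × 3600 s/h = 258.92 × 24.00 × 3600 / 10⁶ = 22.37 MJ/m².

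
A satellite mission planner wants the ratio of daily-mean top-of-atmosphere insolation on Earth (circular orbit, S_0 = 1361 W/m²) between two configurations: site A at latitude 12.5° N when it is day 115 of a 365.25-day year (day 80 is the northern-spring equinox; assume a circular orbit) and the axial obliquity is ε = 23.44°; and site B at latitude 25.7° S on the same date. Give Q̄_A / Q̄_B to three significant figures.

— Configuration A (ϕ=+12.5°):
Solar longitude: L_s = 360° × (115 − 80)/365.25 = 34.497°.
sin δ = sin 23.44° × sin 34.497° = 0.22529, so δ = +13.020°.
cos h₀ = −tan(+12.5°) tan(+13.020°) = -0.0513, h₀ = 1.6221 rad.
Bracket: h₀ sin ϕ sin δ + cos ϕ cos δ sin h₀ = 1.6221×0.21644×0.22529 + 0.97630×0.97429×0.99869 = 0.079096 + 0.949953 = 1.029049.
Q̄ = (S_0/π) × [bracket] = (1361/π) × 1.029049 = 445.80 W/m².
— Configuration B (ϕ=-25.7°):
cos h₀ = −tan(-25.7°) tan(+13.020°) = 0.1113, h₀ = 1.4593 rad.
Bracket: h₀ sin ϕ sin δ + cos ϕ cos δ sin h₀ = 1.4593×-0.43366×0.22529 + 0.90108×0.97429×0.99379 = -0.142573 + 0.872461 = 0.729888.
Q̄ = (S_0/π) × [bracket] = (1361/π) × 0.729888 = 316.20 W/m².
Ratio Q̄_A / Q̄_B = 445.80 / 316.20 = 1.410.

Q̄_A / Q̄_B ≈ 1.41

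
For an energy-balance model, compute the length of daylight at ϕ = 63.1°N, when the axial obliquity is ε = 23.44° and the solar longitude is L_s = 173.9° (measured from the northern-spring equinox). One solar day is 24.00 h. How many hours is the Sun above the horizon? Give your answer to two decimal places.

12.64 h

Solar declination: sin δ = sin ε · sin L_s = sin 23.44° × sin 173.9° = 0.04227, so δ = +2.423°.
cos h₀ = −tan ϕ · tan δ = −tan(+63.1°) × tan(+2.423°) = -0.0834, so h₀ = 1.6543 rad = 94.78°.
Daylight = 2h₀/(2π) × 24.00 h = (1.6543/π) × 24.00 = 12.64 h.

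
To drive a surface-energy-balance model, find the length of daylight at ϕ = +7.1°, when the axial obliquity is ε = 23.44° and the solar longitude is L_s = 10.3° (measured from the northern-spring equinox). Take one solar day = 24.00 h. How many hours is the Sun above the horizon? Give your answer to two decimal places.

12.07 h

Solar declination: sin δ = sin ε · sin L_s = sin 23.44° × sin 10.3° = 0.07113, so δ = +4.079°.
cos h₀ = −tan ϕ · tan δ = −tan(+7.1°) × tan(+4.079°) = -0.0089, so h₀ = 1.5797 rad = 90.51°.
Daylight = 2h₀/(2π) × 24.00 h = (1.5797/π) × 24.00 = 12.07 h.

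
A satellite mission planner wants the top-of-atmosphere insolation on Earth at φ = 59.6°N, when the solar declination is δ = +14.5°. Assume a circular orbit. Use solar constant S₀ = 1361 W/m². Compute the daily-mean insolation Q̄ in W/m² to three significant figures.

Q̄ ≈ 380 W/m²

cos H₀ = −tan(+59.6°) tan(+14.500°) = -0.4408, H₀ = 2.0273 rad.
Bracket: H₀ sin φ sin δ + cos φ cos δ sin H₀ = 2.0273×0.86251×0.25038 + 0.50603×0.96815×0.89760 = 0.437806 + 0.439746 = 0.877552.
Q̄ = (S₀/π) × [bracket] = (1361/π) × 0.877552 = 380.2 W/m².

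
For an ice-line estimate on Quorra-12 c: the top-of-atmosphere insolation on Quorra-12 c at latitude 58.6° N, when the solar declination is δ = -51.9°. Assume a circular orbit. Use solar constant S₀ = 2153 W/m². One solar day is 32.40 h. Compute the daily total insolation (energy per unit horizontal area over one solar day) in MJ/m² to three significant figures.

cos H₀ = −tan(+58.6°) tan(-51.900°) = 2.0894 ≥ 1 ⇒ polar night, H₀ = 0 and Q̄ = 0.
Daily total = Q̄ × 32.40 h × 3600 s/h = 0.00 MJ/m².

0.00 MJ/m²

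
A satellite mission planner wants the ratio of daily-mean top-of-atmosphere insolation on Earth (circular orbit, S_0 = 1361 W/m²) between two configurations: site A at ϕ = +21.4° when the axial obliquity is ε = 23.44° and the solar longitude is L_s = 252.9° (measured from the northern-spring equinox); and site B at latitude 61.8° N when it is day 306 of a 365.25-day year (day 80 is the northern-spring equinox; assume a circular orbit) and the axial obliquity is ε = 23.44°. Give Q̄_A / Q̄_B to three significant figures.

Q̄_A / Q̄_B ≈ 4.51

— Configuration A (ϕ=+21.4°):
Solar declination: sin δ = sin ε · sin L_s = sin 23.44° × sin 252.9° = -0.38020, so δ = -22.346°.
cos h₀ = −tan(+21.4°) tan(-22.346°) = 0.1611, h₀ = 1.4090 rad.
Bracket: h₀ sin ϕ sin δ + cos ϕ cos δ sin h₀ = 1.4090×0.36488×-0.38020 + 0.93106×0.92490×0.98694 = -0.195467 + 0.849891 = 0.654424.
Q̄ = (S_0/π) × [bracket] = (1361/π) × 0.654424 = 283.51 W/m².
— Configuration B (ϕ=+61.8°):
Solar longitude: L_s = 360° × (306 − 80)/365.25 = 222.752°.
sin δ = sin 23.44° × sin 222.752° = -0.27003, so δ = -15.666°.
cos h₀ = −tan(+61.8°) tan(-15.666°) = 0.5230, h₀ = 1.0204 rad.
Bracket: h₀ sin ϕ sin δ + cos ϕ cos δ sin h₀ = 1.0204×0.88130×-0.27003 + 0.47255×0.96285×0.85232 = -0.242832 + 0.387801 = 0.144969.
Q̄ = (S_0/π) × [bracket] = (1361/π) × 0.144969 = 62.803 W/m².
Ratio Q̄_A / Q̄_B = 283.51 / 62.803 = 4.514.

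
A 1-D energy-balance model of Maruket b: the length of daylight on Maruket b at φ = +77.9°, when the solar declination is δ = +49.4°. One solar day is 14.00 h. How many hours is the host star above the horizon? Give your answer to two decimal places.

14.00 h

Sunrise equation: cos H₀ = −tan φ · tan δ = -5.4423 ≤ −1, so the host star never sets (polar day) and H₀ = π.
Daylight = 2H₀/(2π) × 14.00 h = (3.1416/π) × 14.00 = 14.00 h.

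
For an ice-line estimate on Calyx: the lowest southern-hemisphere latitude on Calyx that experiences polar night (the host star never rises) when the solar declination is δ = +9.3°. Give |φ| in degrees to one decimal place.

Polar night requires cos H₀ = −tan φ tan δ ≥ 1, i.e. tan φ tan δ ≤ −1.
The boundary is |tan φ| · |tan δ| = 1, so |φ| = 90° − |δ| = 90° − 9.3° = 80.7° in the southern hemisphere.

|φ| = 80.7°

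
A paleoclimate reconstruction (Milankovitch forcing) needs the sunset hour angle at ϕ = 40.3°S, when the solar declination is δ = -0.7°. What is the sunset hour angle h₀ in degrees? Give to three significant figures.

h₀ = 90.6°

cos h₀ = −tan ϕ · tan δ = −tan(-40.3°) × tan(-0.700°) = -0.0104, so h₀ = 1.5812 rad = 90.59°.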